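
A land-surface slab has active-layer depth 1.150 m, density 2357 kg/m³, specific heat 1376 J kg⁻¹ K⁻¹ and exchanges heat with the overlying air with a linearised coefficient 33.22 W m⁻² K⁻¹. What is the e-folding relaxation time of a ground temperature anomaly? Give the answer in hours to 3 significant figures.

Areal heat capacity C = ρ c_p D = 2357 × 1376 × 1.150 = 3.73×10^6 J m⁻² K⁻¹.
Relaxation time τ = C / λ = 3.73×10^6 / 33.22 = 1.12×10^5 s.
In hours: 1.12×10^5 s / (3600 s/hour) = 31.2 hours.

31.2 hours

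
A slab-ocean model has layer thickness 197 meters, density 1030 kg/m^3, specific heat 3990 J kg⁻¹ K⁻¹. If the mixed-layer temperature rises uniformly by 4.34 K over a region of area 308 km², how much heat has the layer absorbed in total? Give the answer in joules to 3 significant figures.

1.08×10^18 J

Areal heat capacity C = ρ c_p D = 1030 × 3990 × 197 = 8.10×10^8 J/(m²·K).
Heat per unit area: q = C ΔT = 8.10×10^8 × 4.34 = 3.51×10^9 J/m².
Total heat: Q = q × A = 3.51×10^9 × (308 × 10⁶ m²) = 1.08×10^18 J.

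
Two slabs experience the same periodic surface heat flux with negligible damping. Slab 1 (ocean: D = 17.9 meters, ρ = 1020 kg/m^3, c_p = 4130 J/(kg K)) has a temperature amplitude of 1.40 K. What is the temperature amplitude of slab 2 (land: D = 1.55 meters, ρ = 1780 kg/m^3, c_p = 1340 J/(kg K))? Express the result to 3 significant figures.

28.6 K

C_ocean = 7.54×10^7 J/(m²·K); C_land = 3.70×10^6 J/(m²·K).
A ∝ 1/C ⇒ A_land = A_ocean × C_ocean/C_land = 1.40 × 20.4 = 28.6 K.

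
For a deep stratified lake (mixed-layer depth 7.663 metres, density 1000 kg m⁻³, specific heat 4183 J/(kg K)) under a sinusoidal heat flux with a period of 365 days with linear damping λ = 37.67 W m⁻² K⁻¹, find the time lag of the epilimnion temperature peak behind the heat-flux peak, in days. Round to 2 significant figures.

Areal heat capacity C = ρ c_p D = 1000 × 4183 × 7.663 = 3.21×10^7 J/(m^2 K).
ω = 2π / 3.15×10^7 s = 1.99×10^-7 s⁻¹.
Phase lag φ = arctan(Cω/λ) = arctan(6.39/37.67) = 0.168 rad.
Time lag = φ / ω = 0.168 / 1.99×10^-7 = 8.43×10^5 s = 9.76 days.

9.8 days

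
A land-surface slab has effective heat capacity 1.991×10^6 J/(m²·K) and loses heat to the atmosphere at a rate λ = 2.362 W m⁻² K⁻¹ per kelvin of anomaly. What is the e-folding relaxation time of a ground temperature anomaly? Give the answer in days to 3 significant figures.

Areal heat capacity C = 1.991×10^6 J/(m²·K) (given).
Relaxation time τ = C / λ = 1.99×10^6 / 2.362 = 8.43×10^5 s.
In days: 8.43×10^5 s / (86400 s/day) = 9.76 days.

9.76 days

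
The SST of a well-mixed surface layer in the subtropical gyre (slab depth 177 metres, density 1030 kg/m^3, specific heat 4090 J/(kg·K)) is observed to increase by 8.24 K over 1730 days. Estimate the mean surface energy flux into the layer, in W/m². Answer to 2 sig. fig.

41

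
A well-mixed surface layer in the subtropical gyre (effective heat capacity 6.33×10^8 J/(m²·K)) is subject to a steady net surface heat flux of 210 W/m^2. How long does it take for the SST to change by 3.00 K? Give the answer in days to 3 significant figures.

105 days

Areal heat capacity C = 6.33×10^8 J/(m²·K) (given).
Time required: Δt = C ΔT / F = 6.33×10^8 × 3.00 / 210 = 9.04×10^6 s.
In days: 9.04×10^6 s / (86400 s/day) = 105 days.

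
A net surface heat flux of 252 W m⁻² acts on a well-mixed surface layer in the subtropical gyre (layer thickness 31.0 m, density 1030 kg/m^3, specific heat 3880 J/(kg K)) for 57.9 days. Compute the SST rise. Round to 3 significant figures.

Areal heat capacity C = ρ c_p D = 1030 × 3880 × 31.0 = 1.24×10^8 J/(m²·K).
Net heat input Q = F Δt = 252 × (57.9 days × 86400 s/day) = 1.26×10^9 J/m².
ΔT = Q / C = 1.26×10^9 / 1.24×10^8 = 10.2 K.

10.2 K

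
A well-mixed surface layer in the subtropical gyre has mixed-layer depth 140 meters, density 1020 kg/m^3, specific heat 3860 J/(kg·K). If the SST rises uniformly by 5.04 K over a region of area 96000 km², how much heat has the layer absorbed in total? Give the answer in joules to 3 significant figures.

Areal heat capacity C = ρ c_p D = 1020 × 3860 × 140 = 5.51×10^8 J/(m²·K).
Heat per unit area: q = C ΔT = 5.51×10^8 × 5.04 = 2.78×10^9 J/m².
Total heat: Q = q × A = 2.78×10^9 × (96000 × 10⁶ m²) = 2.67×10^20 J.

2.67×10^20 J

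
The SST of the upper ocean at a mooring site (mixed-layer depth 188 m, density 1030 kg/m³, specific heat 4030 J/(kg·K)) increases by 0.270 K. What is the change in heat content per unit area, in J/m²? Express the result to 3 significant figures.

Areal heat capacity C = ρ c_p D = 1030 × 4030 × 188 = 7.80×10^8 J/(m²·K).
ΔQ = C ΔT = 7.80×10^8 × 0.270 = 2.11×10^8 J/m².

2.11×10^8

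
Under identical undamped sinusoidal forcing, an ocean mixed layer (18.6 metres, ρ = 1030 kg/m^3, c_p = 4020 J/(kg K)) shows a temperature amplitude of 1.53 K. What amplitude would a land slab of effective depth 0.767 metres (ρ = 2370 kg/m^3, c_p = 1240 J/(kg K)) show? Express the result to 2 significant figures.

C_ocean = 7.70×10^7 J/(m²·K); C_land = 2.25×10^6 J/(m²·K).
A ∝ 1/C ⇒ A_land = A_ocean × C_ocean/C_land = 1.53 × 34.2 = 52.3 K.

52 K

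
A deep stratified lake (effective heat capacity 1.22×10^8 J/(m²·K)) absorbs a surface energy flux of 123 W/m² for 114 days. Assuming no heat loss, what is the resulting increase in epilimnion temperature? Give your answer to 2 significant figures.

9.9 K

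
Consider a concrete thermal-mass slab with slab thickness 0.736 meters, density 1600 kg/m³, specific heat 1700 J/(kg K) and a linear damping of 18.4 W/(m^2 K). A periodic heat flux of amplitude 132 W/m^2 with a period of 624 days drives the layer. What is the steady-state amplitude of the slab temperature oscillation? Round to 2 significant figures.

Areal heat capacity C = ρ c_p D = 1600 × 1700 × 0.736 = 2.00×10^6 J/(m²·K).
Angular frequency ω = 2π / T = 2π / 5.39×10^7 s = 1.17×10^-7 s⁻¹.
√((Cω)² + λ²) = √((0.233)² + 18.4²) = 18.4 W/(m²·K).
Amplitude A = F₀ / √((Cω)²+λ²) = 132 / 18.4 = 7.17 K.

7.2 K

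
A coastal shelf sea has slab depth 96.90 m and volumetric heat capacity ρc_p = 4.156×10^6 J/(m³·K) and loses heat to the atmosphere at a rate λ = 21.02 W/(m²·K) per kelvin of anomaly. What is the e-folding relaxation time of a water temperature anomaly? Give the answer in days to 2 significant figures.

220 days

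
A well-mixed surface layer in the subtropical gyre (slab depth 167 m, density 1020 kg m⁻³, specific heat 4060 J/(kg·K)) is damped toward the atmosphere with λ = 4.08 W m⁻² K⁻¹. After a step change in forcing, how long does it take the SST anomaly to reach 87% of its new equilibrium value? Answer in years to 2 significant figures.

11 years

Areal heat capacity C = ρ c_p D = 1020 × 4060 × 167 = 6.92×10^8 J m⁻² K⁻¹.
τ = C / λ = 6.92×10^8 / 4.08 = 1.70×10^8 s.
Fraction reached: 1 − e^(−t/τ) = 0.87 ⇒ t = −τ ln(1 − 0.87) = τ × 2.04.
t = 3.46×10^8 s = 11.0 years.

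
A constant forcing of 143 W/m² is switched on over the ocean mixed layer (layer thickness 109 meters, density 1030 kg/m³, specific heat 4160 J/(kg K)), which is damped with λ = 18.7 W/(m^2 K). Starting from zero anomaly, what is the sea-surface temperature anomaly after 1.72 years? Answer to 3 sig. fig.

6.78 K

Areal heat capacity C = ρ c_p D = 1030 × 4160 × 109 = 4.67×10^8 J/(m²·K).
τ = C / λ = 4.67×10^8 / 18.7 = 2.50×10^7 s.
Equilibrium anomaly ΔT_eq = F / λ = 143 / 18.7 = 7.65 K.
t = 1.72 years = 5.43×10^7 s, so t/τ = 2.17.
ΔT(t) = ΔT_eq (1 − e^(−t/τ)) = 7.65 × (1 − e^−2.17) = 6.78 K.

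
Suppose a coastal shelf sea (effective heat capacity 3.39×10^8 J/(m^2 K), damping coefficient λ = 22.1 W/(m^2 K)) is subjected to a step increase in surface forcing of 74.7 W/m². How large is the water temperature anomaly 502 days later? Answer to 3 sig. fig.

3.18 K

Areal heat capacity C = 3.39×10^8 J/(m^2 K) (given).
τ = C / λ = 3.39×10^8 / 22.1 = 1.53×10^7 s.
Equilibrium anomaly ΔT_eq = F / λ = 74.7 / 22.1 = 3.38 K.
t = 502 days = 4.34×10^7 s, so t/τ = 2.83.
ΔT(t) = ΔT_eq (1 − e^(−t/τ)) = 3.38 × (1 − e^−2.83) = 3.18 K.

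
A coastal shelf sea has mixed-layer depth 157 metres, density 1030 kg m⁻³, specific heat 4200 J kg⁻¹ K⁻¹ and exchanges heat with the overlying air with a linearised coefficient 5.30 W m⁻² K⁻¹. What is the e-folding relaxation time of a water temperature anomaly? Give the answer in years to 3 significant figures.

Areal heat capacity C = ρ c_p D = 1030 × 4200 × 157 = 6.79×10^8 J/(m²·K).
Relaxation time τ = C / λ = 6.79×10^8 / 5.30 = 1.28×10^8 s.
In years: 1.28×10^8 s / (3.156×10^7 s/year) = 4.06 years.

4.06 years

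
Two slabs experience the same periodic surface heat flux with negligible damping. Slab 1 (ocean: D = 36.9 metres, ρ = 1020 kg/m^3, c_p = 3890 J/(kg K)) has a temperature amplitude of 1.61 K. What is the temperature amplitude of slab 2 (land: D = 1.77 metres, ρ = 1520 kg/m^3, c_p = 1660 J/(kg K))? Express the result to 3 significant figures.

C_ocean = 1.46×10^8 J/(m²·K); C_land = 4.47×10^6 J/(m²·K).
A ∝ 1/C ⇒ A_land = A_ocean × C_ocean/C_land = 1.61 × 32.8 = 52.8 K.

52.8 K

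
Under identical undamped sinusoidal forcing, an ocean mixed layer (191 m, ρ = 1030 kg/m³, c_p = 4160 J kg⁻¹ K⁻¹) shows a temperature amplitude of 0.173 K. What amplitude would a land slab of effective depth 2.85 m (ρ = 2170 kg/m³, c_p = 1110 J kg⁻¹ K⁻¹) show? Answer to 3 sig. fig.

C_ocean = 8.18×10^8 J/(m²·K); C_land = 6.86×10^6 J/(m²·K).
A ∝ 1/C ⇒ A_land = A_ocean × C_ocean/C_land = 0.173 × 119 = 20.6 K.

20.6 K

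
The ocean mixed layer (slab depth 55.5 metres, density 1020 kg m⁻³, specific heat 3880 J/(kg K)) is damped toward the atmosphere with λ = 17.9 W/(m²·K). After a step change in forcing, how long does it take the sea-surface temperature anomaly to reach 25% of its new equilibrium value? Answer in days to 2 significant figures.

Areal heat capacity C = ρ c_p D = 1020 × 3880 × 55.5 = 2.20×10^8 J/(m²·K).
τ = C / λ = 2.20×10^8 / 17.9 = 1.23×10^7 s.
Fraction reached: 1 − e^(−t/τ) = 0.25 ⇒ t = −τ ln(1 − 0.25) = τ × 0.288.
t = 3.53×10^6 s = 40.9 days.

41 days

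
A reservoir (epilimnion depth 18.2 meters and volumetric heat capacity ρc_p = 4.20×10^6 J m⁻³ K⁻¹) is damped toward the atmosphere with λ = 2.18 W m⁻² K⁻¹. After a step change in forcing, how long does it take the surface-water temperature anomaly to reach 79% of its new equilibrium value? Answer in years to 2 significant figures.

1.7 years

Areal heat capacity C = ρc_p × D = 4.20×10^6 × 18.2 = 7.64×10^7 J m⁻² K⁻¹.
τ = C / λ = 7.64×10^7 / 2.18 = 3.51×10^7 s.
Fraction reached: 1 − e^(−t/τ) = 0.79 ⇒ t = −τ ln(1 − 0.79) = τ × 1.56.
t = 5.47×10^7 s = 1.73 years.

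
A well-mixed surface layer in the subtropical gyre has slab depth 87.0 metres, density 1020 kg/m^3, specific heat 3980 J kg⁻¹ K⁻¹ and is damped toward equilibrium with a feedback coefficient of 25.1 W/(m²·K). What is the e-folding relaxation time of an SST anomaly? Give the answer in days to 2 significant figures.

Areal heat capacity C = ρ c_p D = 1020 × 3980 × 87.0 = 3.53×10^8 J/(m²·K).
Relaxation time τ = C / λ = 3.53×10^8 / 25.1 = 1.41×10^7 s.
In days: 1.41×10^7 s / (86400 s/day) = 163 days.

160 days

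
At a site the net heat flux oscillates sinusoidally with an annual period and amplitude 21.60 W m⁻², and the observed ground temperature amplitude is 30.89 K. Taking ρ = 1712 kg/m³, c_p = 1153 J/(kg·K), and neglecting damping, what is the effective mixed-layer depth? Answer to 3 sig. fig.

1.78 m

ω = 2π / 3.15×10^7 s = 1.99×10^-7 s⁻¹.
Required C = F₀ / (A ω) = 21.60 / (30.89 × 1.99×10^-7) = 3.51×10^6 J/(m²·K).
D = C / (ρ c_p) = 3.51×10^6 / (1712 × 1153) = 1.78 m.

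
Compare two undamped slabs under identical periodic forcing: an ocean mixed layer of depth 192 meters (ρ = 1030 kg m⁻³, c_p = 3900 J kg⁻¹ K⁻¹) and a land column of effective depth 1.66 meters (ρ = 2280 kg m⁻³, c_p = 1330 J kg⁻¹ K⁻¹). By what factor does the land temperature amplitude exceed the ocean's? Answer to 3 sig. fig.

C_ocean = 1030 × 3900 × 192 = 7.71×10^8 J/(m²·K).
C_land = 2280 × 1330 × 1.66 = 5.03×10^6 J/(m²·K).
Undamped amplitude ∝ 1/C, so A_land/A_ocean = C_ocean/C_land = 153.

153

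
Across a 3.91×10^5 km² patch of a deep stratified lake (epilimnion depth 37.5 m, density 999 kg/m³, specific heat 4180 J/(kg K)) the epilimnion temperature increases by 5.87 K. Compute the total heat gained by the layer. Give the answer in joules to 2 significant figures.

3.6×10^20 J

Areal heat capacity C = ρ c_p D = 999 × 4180 × 37.5 = 1.57×10^8 J m⁻² K⁻¹.
Heat per unit area: q = C ΔT = 1.57×10^8 × 5.87 = 9.19×10^8 J/m².
Total heat: Q = q × A = 9.19×10^8 × (3.91×10^5 × 10⁶ m²) = 3.59×10^20 J.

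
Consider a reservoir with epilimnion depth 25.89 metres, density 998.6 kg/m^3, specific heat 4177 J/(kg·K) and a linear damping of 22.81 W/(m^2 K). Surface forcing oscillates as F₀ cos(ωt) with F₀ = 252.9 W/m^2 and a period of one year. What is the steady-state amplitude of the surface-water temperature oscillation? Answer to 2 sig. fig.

8.1 K

Areal heat capacity C = ρ c_p D = 998.6 × 4177 × 25.89 = 1.08×10^8 J/(m²·K).
Angular frequency ω = 2π / T = 2π / 3.15×10^7 s = 1.99×10^-7 s⁻¹.
√((Cω)² + λ²) = √((21.5)² + 22.81²) = 31.4 W/(m²·K).
Amplitude A = F₀ / √((Cω)²+λ²) = 252.9 / 31.4 = 8.07 K.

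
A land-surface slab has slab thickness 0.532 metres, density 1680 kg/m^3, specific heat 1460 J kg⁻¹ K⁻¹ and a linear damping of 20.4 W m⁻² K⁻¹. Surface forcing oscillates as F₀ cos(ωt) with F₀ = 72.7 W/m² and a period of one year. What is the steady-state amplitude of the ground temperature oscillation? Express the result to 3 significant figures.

3.56 K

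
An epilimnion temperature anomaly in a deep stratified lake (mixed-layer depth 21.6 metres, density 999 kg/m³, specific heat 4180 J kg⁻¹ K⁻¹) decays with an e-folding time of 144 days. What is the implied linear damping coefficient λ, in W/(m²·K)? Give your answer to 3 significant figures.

Areal heat capacity C = ρ c_p D = 999 × 4180 × 21.6 = 9.02×10^7 J/(m^2 K).
τ = 144 days = 1.24×10^7 s.
λ = C / τ = 9.02×10^7 / 1.24×10^7 = 7.25 W/(m²·K).

7.25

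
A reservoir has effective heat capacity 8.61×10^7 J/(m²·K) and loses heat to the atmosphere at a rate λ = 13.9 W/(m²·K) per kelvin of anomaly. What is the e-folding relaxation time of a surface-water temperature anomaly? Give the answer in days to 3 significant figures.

Areal heat capacity C = 8.61×10^7 J/(m²·K) (given).
Relaxation time τ = C / λ = 8.61×10^7 / 13.9 = 6.19×10^6 s.
In days: 6.19×10^6 s / (86400 s/day) = 71.7 days.

71.7 days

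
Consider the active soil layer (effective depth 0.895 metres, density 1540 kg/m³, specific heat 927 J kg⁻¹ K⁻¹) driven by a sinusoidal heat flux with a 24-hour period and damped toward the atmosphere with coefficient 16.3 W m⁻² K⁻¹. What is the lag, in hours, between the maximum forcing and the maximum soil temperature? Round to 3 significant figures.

5.34 hours

Areal heat capacity C = ρ c_p D = 1540 × 927 × 0.895 = 1.28×10^6 J m⁻² K⁻¹.
ω = 2π / 86400 s = 7.27×10^-5 s⁻¹.
Phase lag φ = arctan(Cω/λ) = arctan(92.9/16.3) = 1.40 rad.
Time lag = φ / ω = 1.40 / 7.27×10^-5 = 19200 s = 5.34 hours.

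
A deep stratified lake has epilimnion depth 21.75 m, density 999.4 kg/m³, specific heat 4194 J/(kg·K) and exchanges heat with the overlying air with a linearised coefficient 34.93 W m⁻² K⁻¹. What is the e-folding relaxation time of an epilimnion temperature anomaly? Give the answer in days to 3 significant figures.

30.2 days

Areal heat capacity C = ρ c_p D = 999.4 × 4194 × 21.75 = 9.12×10^7 J m⁻² K⁻¹.
Relaxation time τ = C / λ = 9.12×10^7 / 34.93 = 2.61×10^6 s.
In days: 2.61×10^6 s / (86400 s/day) = 30.2 days.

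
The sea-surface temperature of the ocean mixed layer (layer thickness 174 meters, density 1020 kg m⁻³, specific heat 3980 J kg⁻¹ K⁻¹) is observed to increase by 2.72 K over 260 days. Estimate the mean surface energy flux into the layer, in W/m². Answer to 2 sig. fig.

86

Areal heat capacity C = ρ c_p D = 1020 × 3980 × 174 = 7.06×10^8 J/(m^2 K).
Required heat per unit area: Q = C ΔT = 7.06×10^8 × 2.72 = 1.92×10^9 J/m².
Flux F = Q / Δt = 1.92×10^9 / 2.25×10^7 s = 85.5 W/m².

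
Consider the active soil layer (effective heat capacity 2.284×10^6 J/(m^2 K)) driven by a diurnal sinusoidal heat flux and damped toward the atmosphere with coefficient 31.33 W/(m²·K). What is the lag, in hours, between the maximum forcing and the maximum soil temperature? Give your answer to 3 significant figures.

5.29 hours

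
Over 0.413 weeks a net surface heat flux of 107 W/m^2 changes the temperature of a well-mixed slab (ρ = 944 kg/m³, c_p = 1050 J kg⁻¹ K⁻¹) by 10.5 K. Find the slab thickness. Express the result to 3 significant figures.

2.57 m

Heat input Q = F Δt = 107 × 2.50×10^5 s = 2.67×10^7 J/m².
Required areal heat capacity C = Q / ΔT = 2.55×10^6 J/(m²·K).
Depth D = C / (ρ c_p) = 2.55×10^6 / (944 × 1050) = 2.57 m.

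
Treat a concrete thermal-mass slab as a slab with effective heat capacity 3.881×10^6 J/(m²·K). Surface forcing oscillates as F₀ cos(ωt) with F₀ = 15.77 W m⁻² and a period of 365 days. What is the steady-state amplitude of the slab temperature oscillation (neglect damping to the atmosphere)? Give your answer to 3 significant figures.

20.4 K

Areal heat capacity C = 3.881×10^6 J/(m²·K) (given).
Angular frequency ω = 2π / T = 2π / 3.15×10^7 s = 1.99×10^-7 s⁻¹.
Cω = 3.88×10^6 × 1.99×10^-7 = 0.773 W/(m²·K).
Amplitude A = F₀ / (Cω) = 15.77 / 0.773 = 20.4 K.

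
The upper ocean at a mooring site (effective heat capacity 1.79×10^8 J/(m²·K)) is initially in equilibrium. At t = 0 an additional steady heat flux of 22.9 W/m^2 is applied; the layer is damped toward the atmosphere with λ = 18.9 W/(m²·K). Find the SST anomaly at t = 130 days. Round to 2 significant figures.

Areal heat capacity C = 1.79×10^8 J/(m²·K) (given).
τ = C / λ = 1.79×10^8 / 18.9 = 9.47×10^6 s.
Equilibrium anomaly ΔT_eq = F / λ = 22.9 / 18.9 = 1.21 K.
t = 130 days = 1.12×10^7 s, so t/τ = 1.19.
ΔT(t) = ΔT_eq (1 − e^(−t/τ)) = 1.21 × (1 − e^−1.19) = 0.842 K.

0.84 K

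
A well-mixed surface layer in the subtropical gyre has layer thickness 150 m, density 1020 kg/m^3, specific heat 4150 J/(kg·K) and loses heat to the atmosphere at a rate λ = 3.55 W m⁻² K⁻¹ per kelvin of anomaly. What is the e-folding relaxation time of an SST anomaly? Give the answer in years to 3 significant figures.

5.67 years

Areal heat capacity C = ρ c_p D = 1020 × 4150 × 150 = 6.35×10^8 J/(m²·K).
Relaxation time τ = C / λ = 6.35×10^8 / 3.55 = 1.79×10^8 s.
In years: 1.79×10^8 s / (3.156×10^7 s/year) = 5.67 years.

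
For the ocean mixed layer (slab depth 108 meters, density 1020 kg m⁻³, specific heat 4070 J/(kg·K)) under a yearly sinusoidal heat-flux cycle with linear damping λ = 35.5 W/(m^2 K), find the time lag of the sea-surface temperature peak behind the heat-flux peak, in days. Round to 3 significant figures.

69.3 days

Areal heat capacity C = ρ c_p D = 1020 × 4070 × 108 = 4.48×10^8 J/(m^2 K).
ω = 2π / 3.15×10^7 s = 1.99×10^-7 s⁻¹.
Phase lag φ = arctan(Cω/λ) = arctan(89.3/35.5) = 1.19 rad.
Time lag = φ / ω = 1.19 / 1.99×10^-7 = 5.99×10^6 s = 69.3 days.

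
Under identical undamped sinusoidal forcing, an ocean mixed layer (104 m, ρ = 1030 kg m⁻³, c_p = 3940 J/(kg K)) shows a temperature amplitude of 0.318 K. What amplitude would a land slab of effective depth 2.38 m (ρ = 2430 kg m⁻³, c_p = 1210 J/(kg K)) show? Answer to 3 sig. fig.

19.2 K

C_ocean = 4.22×10^8 J/(m²·K); C_land = 7.00×10^6 J/(m²·K).
A ∝ 1/C ⇒ A_land = A_ocean × C_ocean/C_land = 0.318 × 60.3 = 19.2 K.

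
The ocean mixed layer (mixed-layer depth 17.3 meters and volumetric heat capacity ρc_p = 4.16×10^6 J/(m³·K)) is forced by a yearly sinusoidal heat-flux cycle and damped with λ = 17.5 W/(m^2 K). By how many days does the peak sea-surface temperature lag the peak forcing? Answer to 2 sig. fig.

Areal heat capacity C = ρc_p × D = 4.16×10^6 × 17.3 = 7.20×10^7 J m⁻² K⁻¹.
ω = 2π / 3.15×10^7 s = 1.99×10^-7 s⁻¹.
Phase lag φ = arctan(Cω/λ) = arctan(14.3/17.5) = 0.686 rad.
Time lag = φ / ω = 0.686 / 1.99×10^-7 = 3.45×10^6 s = 39.9 days.

40 days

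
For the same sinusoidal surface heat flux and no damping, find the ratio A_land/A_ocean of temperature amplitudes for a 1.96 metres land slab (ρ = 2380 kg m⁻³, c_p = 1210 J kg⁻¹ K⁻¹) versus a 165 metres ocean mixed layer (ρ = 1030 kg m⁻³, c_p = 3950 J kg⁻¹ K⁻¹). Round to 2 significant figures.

120

C_ocean = 1030 × 3950 × 165 = 6.71×10^8 J/(m²·K).
C_land = 2380 × 1210 × 1.96 = 5.64×10^6 J/(m²·K).
Undamped amplitude ∝ 1/C, so A_land/A_ocean = C_ocean/C_land = 119.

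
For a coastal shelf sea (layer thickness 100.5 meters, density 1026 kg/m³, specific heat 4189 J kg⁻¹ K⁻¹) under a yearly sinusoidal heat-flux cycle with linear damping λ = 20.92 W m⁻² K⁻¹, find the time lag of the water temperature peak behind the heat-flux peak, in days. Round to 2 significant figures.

77 days

Areal heat capacity C = ρ c_p D = 1026 × 4189 × 100.5 = 4.32×10^8 J/(m^2 K).
ω = 2π / 3.15×10^7 s = 1.99×10^-7 s⁻¹.
Phase lag φ = arctan(Cω/λ) = arctan(86.1/20.92) = 1.33 rad.
Time lag = φ / ω = 1.33 / 1.99×10^-7 = 6.69×10^6 s = 77.4 days.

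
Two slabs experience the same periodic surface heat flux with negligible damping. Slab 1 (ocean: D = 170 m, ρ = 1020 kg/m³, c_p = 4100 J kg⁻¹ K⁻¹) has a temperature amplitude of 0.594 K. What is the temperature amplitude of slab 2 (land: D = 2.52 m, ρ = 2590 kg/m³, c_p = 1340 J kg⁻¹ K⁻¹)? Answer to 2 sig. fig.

C_ocean = 7.11×10^8 J/(m²·K); C_land = 8.75×10^6 J/(m²·K).
A ∝ 1/C ⇒ A_land = A_ocean × C_ocean/C_land = 0.594 × 81.3 = 48.3 K.

48 K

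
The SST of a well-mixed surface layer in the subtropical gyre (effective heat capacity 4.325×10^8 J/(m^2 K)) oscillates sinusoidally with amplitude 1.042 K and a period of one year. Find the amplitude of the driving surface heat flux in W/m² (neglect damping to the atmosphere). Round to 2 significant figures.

90

Areal heat capacity C = 4.325×10^8 J/(m^2 K) (given).
ω = 2π / 3.15×10^7 s = 1.99×10^-7 s⁻¹.
Cω = 4.32×10^8 × 1.99×10^-7 = 86.2 W/(m²·K).
F₀ = A × Cω = 1.042 × 86.2 = 89.8 W/m².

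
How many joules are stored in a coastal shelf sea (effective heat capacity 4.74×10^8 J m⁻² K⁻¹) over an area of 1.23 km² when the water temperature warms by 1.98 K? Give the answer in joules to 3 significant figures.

1.15×10^15 J

Areal heat capacity C = 4.74×10^8 J m⁻² K⁻¹ (given).
Heat per unit area: q = C ΔT = 4.74×10^8 × 1.98 = 9.39×10^8 J/m².
Total heat: Q = q × A = 9.39×10^8 × (1.23 × 10⁶ m²) = 1.15×10^15 J.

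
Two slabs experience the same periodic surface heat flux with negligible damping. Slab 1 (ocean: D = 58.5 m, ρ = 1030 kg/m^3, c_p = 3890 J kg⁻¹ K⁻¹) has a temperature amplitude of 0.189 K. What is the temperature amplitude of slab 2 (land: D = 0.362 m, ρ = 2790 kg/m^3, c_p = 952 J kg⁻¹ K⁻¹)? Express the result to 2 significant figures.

46 K

C_ocean = 2.34×10^8 J/(m²·K); C_land = 9.62×10^5 J/(m²·K).
A ∝ 1/C ⇒ A_land = A_ocean × C_ocean/C_land = 0.189 × 244 = 46.1 K.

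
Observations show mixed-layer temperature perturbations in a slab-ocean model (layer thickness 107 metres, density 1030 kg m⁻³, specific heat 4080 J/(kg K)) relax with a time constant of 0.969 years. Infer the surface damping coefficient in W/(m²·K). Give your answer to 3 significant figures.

14.7

Areal heat capacity C = ρ c_p D = 1030 × 4080 × 107 = 4.50×10^8 J/(m²·K).
τ = 0.969 years = 3.06×10^7 s.
λ = C / τ = 4.50×10^8 / 3.06×10^7 = 14.7 W/(m²·K).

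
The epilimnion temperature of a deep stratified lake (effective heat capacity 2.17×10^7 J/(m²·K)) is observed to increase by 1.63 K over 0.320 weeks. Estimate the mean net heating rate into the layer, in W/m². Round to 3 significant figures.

Areal heat capacity C = 2.17×10^7 J/(m²·K) (given).
Required heat per unit area: Q = C ΔT = 2.17×10^7 × 1.63 = 3.54×10^7 J/m².
Flux F = Q / Δt = 3.54×10^7 / 1.94×10^5 s = 183 W/m².

183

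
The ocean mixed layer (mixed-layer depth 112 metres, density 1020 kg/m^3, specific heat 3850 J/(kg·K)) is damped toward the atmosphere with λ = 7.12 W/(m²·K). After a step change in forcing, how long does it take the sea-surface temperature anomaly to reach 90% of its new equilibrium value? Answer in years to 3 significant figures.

Areal heat capacity C = ρ c_p D = 1020 × 3850 × 112 = 4.40×10^8 J/(m^2 K).
τ = C / λ = 4.40×10^8 / 7.12 = 6.18×10^7 s.
Fraction reached: 1 − e^(−t/τ) = 0.90 ⇒ t = −τ ln(1 − 0.90) = τ × 2.30.
t = 1.42×10^8 s = 4.51 years.

4.51 years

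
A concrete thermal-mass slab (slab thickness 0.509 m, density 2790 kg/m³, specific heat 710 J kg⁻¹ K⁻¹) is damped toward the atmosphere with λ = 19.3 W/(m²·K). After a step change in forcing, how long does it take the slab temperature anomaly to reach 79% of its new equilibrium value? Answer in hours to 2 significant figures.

Areal heat capacity C = ρ c_p D = 2790 × 710 × 0.509 = 1.01×10^6 J/(m²·K).
τ = C / λ = 1.01×10^6 / 19.3 = 52200 s.
Fraction reached: 1 − e^(−t/τ) = 0.79 ⇒ t = −τ ln(1 − 0.79) = τ × 1.56.
t = 81500 s = 22.6 hours.

23 hours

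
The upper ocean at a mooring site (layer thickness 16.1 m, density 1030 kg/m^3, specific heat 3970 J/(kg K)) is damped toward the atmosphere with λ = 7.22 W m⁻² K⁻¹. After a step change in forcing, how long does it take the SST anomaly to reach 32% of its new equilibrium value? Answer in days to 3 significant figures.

40.7 days

Areal heat capacity C = ρ c_p D = 1030 × 3970 × 16.1 = 6.58×10^7 J/(m^2 K).
τ = C / λ = 6.58×10^7 / 7.22 = 9.12×10^6 s.
Fraction reached: 1 − e^(−t/τ) = 0.32 ⇒ t = −τ ln(1 − 0.32) = τ × 0.386.
t = 3.52×10^6 s = 40.7 days.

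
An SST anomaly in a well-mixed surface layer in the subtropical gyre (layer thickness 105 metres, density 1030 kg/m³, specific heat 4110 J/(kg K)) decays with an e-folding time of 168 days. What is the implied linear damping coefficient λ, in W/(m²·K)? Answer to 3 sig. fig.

30.6

Areal heat capacity C = ρ c_p D = 1030 × 4110 × 105 = 4.44×10^8 J/(m²·K).
τ = 168 days = 1.45×10^7 s.
λ = C / τ = 4.44×10^8 / 1.45×10^7 = 30.6 W/(m²·K).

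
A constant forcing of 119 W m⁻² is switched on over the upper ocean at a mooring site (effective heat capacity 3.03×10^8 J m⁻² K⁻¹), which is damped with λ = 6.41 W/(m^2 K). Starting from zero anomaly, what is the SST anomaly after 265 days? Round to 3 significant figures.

Areal heat capacity C = 3.03×10^8 J m⁻² K⁻¹ (given).
τ = C / λ = 3.03×10^8 / 6.41 = 4.73×10^7 s.
Equilibrium anomaly ΔT_eq = F / λ = 119 / 6.41 = 18.6 K.
t = 265 days = 2.29×10^7 s, so t/τ = 0.484.
ΔT(t) = ΔT_eq (1 − e^(−t/τ)) = 18.6 × (1 − e^−0.484) = 7.13 K.

7.13 K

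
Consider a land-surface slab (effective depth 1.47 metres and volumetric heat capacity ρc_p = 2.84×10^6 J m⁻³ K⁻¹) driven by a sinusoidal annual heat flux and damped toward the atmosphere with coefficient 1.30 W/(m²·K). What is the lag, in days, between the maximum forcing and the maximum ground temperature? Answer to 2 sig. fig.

Areal heat capacity C = ρc_p × D = 2.84×10^6 × 1.47 = 4.17×10^6 J/(m^2 K).
ω = 2π / 3.15×10^7 s = 1.99×10^-7 s⁻¹.
Phase lag φ = arctan(Cω/λ) = arctan(0.832/1.30) = 0.569 rad.
Time lag = φ / ω = 0.569 / 1.99×10^-7 = 2.86×10^6 s = 33.1 days.

33 days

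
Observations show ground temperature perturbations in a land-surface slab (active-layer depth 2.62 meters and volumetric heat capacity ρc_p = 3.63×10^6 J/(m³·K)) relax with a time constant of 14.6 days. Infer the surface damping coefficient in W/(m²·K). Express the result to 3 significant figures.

7.54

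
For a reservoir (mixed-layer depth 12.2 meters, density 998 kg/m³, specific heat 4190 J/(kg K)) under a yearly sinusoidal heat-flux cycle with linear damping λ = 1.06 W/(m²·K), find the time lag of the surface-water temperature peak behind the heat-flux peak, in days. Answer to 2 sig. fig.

Areal heat capacity C = ρ c_p D = 998 × 4190 × 12.2 = 5.10×10^7 J/(m^2 K).
ω = 2π / 3.15×10^7 s = 1.99×10^-7 s⁻¹.
Phase lag φ = arctan(Cω/λ) = arctan(10.2/1.06) = 1.47 rad.
Time lag = φ / ω = 1.47 / 1.99×10^-7 = 7.36×10^6 s = 85.2 days.

85 days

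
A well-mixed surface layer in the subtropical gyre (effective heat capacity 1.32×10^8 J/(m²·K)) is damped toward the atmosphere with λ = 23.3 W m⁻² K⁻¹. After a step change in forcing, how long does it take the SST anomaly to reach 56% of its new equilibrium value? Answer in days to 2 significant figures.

54 days

Areal heat capacity C = 1.32×10^8 J/(m²·K) (given).
τ = C / λ = 1.32×10^8 / 23.3 = 5.67×10^6 s.
Fraction reached: 1 − e^(−t/τ) = 0.56 ⇒ t = −τ ln(1 − 0.56) = τ × 0.821.
t = 4.65×10^6 s = 53.8 days.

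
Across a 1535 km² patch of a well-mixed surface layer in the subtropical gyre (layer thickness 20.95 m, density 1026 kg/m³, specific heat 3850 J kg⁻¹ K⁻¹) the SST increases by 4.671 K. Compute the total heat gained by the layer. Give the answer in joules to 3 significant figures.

5.93×10^17 J

Areal heat capacity C = ρ c_p D = 1026 × 3850 × 20.95 = 8.28×10^7 J/(m^2 K).
Heat per unit area: q = C ΔT = 8.28×10^7 × 4.671 = 3.87×10^8 J/m².
Total heat: Q = q × A = 3.87×10^8 × (1535 × 10⁶ m²) = 5.93×10^17 J.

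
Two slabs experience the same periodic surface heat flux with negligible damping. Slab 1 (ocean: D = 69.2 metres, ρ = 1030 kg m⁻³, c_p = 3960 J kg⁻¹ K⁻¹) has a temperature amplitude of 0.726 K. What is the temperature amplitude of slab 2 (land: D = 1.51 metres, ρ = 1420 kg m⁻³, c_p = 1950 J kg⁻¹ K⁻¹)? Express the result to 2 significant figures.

C_ocean = 2.82×10^8 J/(m²·K); C_land = 4.18×10^6 J/(m²·K).
A ∝ 1/C ⇒ A_land = A_ocean × C_ocean/C_land = 0.726 × 67.5 = 49.0 K.

49 K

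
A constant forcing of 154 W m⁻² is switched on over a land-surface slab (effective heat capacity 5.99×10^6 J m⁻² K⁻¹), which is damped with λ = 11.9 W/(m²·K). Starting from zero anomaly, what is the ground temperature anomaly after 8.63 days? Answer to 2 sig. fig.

Areal heat capacity C = 5.99×10^6 J m⁻² K⁻¹ (given).
τ = C / λ = 5.99×10^6 / 11.9 = 5.03×10^5 s.
Equilibrium anomaly ΔT_eq = F / λ = 154 / 11.9 = 12.9 K.
t = 8.63 days = 7.46×10^5 s, so t/τ = 1.48.
ΔT(t) = ΔT_eq (1 − e^(−t/τ)) = 12.9 × (1 − e^−1.48) = 10.0 K.

10 K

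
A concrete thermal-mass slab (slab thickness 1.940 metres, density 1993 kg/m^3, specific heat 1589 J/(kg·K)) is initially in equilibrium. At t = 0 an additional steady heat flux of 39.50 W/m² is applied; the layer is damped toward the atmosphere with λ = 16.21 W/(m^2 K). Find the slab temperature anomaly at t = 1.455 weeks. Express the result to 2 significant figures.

Areal heat capacity C = ρ c_p D = 1993 × 1589 × 1.940 = 6.14×10^6 J m⁻² K⁻¹.
τ = C / λ = 6.14×10^6 / 16.21 = 3.79×10^5 s.
Equilibrium anomaly ΔT_eq = F / λ = 39.50 / 16.21 = 2.44 K.
t = 1.455 weeks = 8.80×10^5 s, so t/τ = 2.32.
ΔT(t) = ΔT_eq (1 − e^(−t/τ)) = 2.44 × (1 − e^−2.32) = 2.20 K.

2.2 K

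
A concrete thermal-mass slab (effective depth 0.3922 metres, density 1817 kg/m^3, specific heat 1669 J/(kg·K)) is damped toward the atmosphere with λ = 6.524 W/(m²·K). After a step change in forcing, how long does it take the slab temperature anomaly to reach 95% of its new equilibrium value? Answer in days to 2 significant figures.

Areal heat capacity C = ρ c_p D = 1817 × 1669 × 0.3922 = 1.19×10^6 J/(m²·K).
τ = C / λ = 1.19×10^6 / 6.524 = 1.82×10^5 s.
Fraction reached: 1 − e^(−t/τ) = 0.95 ⇒ t = −τ ln(1 − 0.95) = τ × 3.00.
t = 5.46×10^5 s = 6.32 days.

6.3 days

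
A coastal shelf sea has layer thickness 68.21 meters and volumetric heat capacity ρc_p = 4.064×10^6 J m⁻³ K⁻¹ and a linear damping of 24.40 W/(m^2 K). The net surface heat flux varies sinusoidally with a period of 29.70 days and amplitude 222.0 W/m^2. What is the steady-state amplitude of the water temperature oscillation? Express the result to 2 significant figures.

0.33 K

Areal heat capacity C = ρc_p × D = 4.064×10^6 × 68.21 = 2.77×10^8 J m⁻² K⁻¹.
Angular frequency ω = 2π / T = 2π / 2.57×10^6 s = 2.45×10^-6 s⁻¹.
√((Cω)² + λ²) = √((679)² + 24.40²) = 679 W/(m²·K).
Amplitude A = F₀ / √((Cω)²+λ²) = 222.0 / 679 = 0.327 K.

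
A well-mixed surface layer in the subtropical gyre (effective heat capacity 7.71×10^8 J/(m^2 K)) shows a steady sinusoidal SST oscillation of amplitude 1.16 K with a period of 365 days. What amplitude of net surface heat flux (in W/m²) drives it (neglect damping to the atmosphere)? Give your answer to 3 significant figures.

Areal heat capacity C = 7.71×10^8 J/(m^2 K) (given).
ω = 2π / 3.15×10^7 s = 1.99×10^-7 s⁻¹.
Cω = 7.71×10^8 × 1.99×10^-7 = 154 W/(m²·K).
F₀ = A × Cω = 1.16 × 154 = 178 W/m².

178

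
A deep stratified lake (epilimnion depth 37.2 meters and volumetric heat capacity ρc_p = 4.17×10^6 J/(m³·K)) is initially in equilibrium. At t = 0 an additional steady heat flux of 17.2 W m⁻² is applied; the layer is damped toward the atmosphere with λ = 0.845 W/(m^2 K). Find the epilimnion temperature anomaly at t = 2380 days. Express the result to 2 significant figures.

14 K

Areal heat capacity C = ρc_p × D = 4.17×10^6 × 37.2 = 1.55×10^8 J/(m²·K).
τ = C / λ = 1.55×10^8 / 0.845 = 1.84×10^8 s.
Equilibrium anomaly ΔT_eq = F / λ = 17.2 / 0.845 = 20.4 K.
t = 2380 days = 2.06×10^8 s, so t/τ = 1.12.
ΔT(t) = ΔT_eq (1 − e^(−t/τ)) = 20.4 × (1 − e^−1.12) = 13.7 K.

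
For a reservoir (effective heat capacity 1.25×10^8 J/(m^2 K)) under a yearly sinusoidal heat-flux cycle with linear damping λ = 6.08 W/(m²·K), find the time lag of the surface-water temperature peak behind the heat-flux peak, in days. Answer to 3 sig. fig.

77.3 days

Areal heat capacity C = 1.25×10^8 J/(m^2 K) (given).
ω = 2π / 3.15×10^7 s = 1.99×10^-7 s⁻¹.
Phase lag φ = arctan(Cω/λ) = arctan(24.9/6.08) = 1.33 rad.
Time lag = φ / ω = 1.33 / 1.99×10^-7 = 6.68×10^6 s = 77.3 days.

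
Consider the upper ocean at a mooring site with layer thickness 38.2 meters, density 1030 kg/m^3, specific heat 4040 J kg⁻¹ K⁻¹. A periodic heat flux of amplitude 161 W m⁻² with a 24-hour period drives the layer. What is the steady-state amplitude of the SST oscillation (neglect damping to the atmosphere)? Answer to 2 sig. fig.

0.014 K

Areal heat capacity C = ρ c_p D = 1030 × 4040 × 38.2 = 1.59×10^8 J/(m^2 K).
Angular frequency ω = 2π / T = 2π / 86400 s = 7.27×10^-5 s⁻¹.
Cω = 1.59×10^8 × 7.27×10^-5 = 11600 W/(m²·K).
Amplitude A = F₀ / (Cω) = 161 / 11600 = 0.0139 K.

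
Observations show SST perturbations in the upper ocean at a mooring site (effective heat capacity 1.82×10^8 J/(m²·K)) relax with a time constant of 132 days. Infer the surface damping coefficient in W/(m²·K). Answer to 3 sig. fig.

16.0

Areal heat capacity C = 1.82×10^8 J/(m²·K) (given).
τ = 132 days = 1.14×10^7 s.
λ = C / τ = 1.82×10^8 / 1.14×10^7 = 16.0 W/(m²·K).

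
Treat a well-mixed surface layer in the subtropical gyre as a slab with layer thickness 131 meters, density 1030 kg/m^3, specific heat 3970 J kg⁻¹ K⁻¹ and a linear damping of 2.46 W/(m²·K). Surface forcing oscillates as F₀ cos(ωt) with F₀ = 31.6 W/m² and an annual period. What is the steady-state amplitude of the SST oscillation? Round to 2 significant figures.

0.30 K

Areal heat capacity C = ρ c_p D = 1030 × 3970 × 131 = 5.36×10^8 J m⁻² K⁻¹.
Angular frequency ω = 2π / T = 2π / 3.15×10^7 s = 1.99×10^-7 s⁻¹.
√((Cω)² + λ²) = √((107)² + 2.46²) = 107 W/(m²·K).
Amplitude A = F₀ / √((Cω)²+λ²) = 31.6 / 107 = 0.296 K.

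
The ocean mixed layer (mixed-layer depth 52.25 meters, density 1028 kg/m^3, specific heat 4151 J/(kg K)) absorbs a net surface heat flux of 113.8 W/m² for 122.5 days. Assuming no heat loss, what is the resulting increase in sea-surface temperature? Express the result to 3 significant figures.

5.40 K

Areal heat capacity C = ρ c_p D = 1028 × 4151 × 52.25 = 2.23×10^8 J/(m²·K).
Net heat input Q = F Δt = 113.8 × (122.5 days × 86400 s/day) = 1.20×10^9 J/m².
ΔT = Q / C = 1.20×10^9 / 2.23×10^8 = 5.40 K.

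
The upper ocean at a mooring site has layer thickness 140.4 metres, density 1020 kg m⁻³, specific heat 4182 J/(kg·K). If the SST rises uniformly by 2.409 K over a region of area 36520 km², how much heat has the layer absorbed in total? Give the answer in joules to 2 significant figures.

Areal heat capacity C = ρ c_p D = 1020 × 4182 × 140.4 = 5.99×10^8 J/(m^2 K).
Heat per unit area: q = C ΔT = 5.99×10^8 × 2.409 = 1.44×10^9 J/m².
Total heat: Q = q × A = 1.44×10^9 × (36520 × 10⁶ m²) = 5.27×10^19 J.

5.3×10^19 J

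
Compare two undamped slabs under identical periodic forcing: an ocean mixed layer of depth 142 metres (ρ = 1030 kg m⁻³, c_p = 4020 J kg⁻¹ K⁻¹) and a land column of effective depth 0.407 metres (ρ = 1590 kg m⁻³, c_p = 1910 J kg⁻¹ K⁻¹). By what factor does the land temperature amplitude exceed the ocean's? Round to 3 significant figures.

C_ocean = 1030 × 4020 × 142 = 5.88×10^8 J/(m²·K).
C_land = 1590 × 1910 × 0.407 = 1.24×10^6 J/(m²·K).
Undamped amplitude ∝ 1/C, so A_land/A_ocean = C_ocean/C_land = 476.

476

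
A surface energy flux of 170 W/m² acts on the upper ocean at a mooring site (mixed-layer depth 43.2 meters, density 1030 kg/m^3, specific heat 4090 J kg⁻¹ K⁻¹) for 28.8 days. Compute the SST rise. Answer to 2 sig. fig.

2.3 K

Areal heat capacity C = ρ c_p D = 1030 × 4090 × 43.2 = 1.82×10^8 J/(m^2 K).
Net heat input Q = F Δt = 170 × (28.8 days × 86400 s/day) = 4.23×10^8 J/m².
ΔT = Q / C = 4.23×10^8 / 1.82×10^8 = 2.32 K.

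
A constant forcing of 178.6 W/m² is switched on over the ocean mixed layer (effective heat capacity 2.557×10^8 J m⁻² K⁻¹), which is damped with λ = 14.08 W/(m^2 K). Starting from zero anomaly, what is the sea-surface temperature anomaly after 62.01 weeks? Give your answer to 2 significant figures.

Areal heat capacity C = 2.557×10^8 J m⁻² K⁻¹ (given).
τ = C / λ = 2.56×10^8 / 14.08 = 1.82×10^7 s.
Equilibrium anomaly ΔT_eq = F / λ = 178.6 / 14.08 = 12.7 K.
t = 62.01 weeks = 3.75×10^7 s, so t/τ = 2.07.
ΔT(t) = ΔT_eq (1 − e^(−t/τ)) = 12.7 × (1 − e^−2.07) = 11.1 K.

11 K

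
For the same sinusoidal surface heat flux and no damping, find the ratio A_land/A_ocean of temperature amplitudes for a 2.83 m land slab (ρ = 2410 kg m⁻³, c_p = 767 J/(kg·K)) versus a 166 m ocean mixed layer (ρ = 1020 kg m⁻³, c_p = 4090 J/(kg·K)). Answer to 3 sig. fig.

132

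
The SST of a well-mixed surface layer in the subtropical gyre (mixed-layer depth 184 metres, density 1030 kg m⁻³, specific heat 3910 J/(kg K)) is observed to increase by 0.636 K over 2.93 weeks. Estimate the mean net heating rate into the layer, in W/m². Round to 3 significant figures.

Areal heat capacity C = ρ c_p D = 1030 × 3910 × 184 = 7.41×10^8 J m⁻² K⁻¹.
Required heat per unit area: Q = C ΔT = 7.41×10^8 × 0.636 = 4.71×10^8 J/m².
Flux F = Q / Δt = 4.71×10^8 / 1.77×10^6 s = 266 W/m².

266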